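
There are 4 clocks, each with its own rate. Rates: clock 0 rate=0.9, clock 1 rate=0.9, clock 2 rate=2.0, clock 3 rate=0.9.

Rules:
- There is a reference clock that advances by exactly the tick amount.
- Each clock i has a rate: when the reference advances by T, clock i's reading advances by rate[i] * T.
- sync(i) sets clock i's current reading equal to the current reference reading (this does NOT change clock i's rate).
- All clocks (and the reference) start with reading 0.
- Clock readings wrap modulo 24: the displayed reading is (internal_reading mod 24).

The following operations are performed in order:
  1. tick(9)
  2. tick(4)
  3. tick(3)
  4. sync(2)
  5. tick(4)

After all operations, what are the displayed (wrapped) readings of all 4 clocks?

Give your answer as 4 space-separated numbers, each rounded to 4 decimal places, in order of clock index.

Answer: 18.0000 18.0000 0.0000 18.0000

Derivation:
After op 1 tick(9): ref=9.0000 raw=[8.1000 8.1000 18.0000 8.1000]
After op 2 tick(4): ref=13.0000 raw=[11.7000 11.7000 26.0000 11.7000]
After op 3 tick(3): ref=16.0000 raw=[14.4000 14.4000 32.0000 14.4000]
After op 4 sync(2): ref=16.0000 raw=[14.4000 14.4000 16.0000 14.4000]
After op 5 tick(4): ref=20.0000 raw=[18.0000 18.0000 24.0000 18.0000]
Wrap final raw readings (mod 24): 18.0000 mod 24 = 18.0000; 18.0000 mod 24 = 18.0000; 24.0000 mod 24 = 0.0000; 18.0000 mod 24 = 18.0000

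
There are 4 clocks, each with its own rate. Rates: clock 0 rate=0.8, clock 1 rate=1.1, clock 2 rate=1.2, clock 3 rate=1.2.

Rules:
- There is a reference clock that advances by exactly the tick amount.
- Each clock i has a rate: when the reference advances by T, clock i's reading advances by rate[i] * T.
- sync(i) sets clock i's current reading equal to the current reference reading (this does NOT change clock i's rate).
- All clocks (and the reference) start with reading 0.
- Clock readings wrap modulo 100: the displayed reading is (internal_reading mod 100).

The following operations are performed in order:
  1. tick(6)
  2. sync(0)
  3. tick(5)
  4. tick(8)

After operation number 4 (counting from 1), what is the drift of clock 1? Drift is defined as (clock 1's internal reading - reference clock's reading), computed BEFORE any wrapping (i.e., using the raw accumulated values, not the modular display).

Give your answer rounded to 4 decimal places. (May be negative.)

After op 1 tick(6): ref=6.0000 raw=[4.8000 6.6000 7.2000 7.2000]
After op 2 sync(0): ref=6.0000 raw=[6.0000 6.6000 7.2000 7.2000]
After op 3 tick(5): ref=11.0000 raw=[10.0000 12.1000 13.2000 13.2000]
After op 4 tick(8): ref=19.0000 raw=[16.4000 20.9000 22.8000 22.8000]
Drift of clock 1 after op 4: 20.9000 - 19.0000 = 1.9000

Answer: 1.9000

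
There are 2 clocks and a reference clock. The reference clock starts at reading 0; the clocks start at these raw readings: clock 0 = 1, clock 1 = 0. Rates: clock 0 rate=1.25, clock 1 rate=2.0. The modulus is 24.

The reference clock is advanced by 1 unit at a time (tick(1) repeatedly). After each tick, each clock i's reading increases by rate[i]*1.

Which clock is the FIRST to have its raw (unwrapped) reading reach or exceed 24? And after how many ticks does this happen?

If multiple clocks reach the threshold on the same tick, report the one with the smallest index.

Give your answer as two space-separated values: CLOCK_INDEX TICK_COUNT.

clock 0: start=1, rate=1.25, needs 24-1 = 23; ticks = ceil(23/1.25) = ceil(18.4000) = 19; reading at tick 19 = 1 + 1.25*19 = 24.7500
clock 1: start=0, rate=2.0, needs 24-0 = 24; ticks = ceil(24/2.0) = ceil(12.0000) = 12; reading at tick 12 = 0 + 2.0*12 = 24.0000
Minimum tick count = 12; winners = [1]; smallest index = 1

Answer: 1 12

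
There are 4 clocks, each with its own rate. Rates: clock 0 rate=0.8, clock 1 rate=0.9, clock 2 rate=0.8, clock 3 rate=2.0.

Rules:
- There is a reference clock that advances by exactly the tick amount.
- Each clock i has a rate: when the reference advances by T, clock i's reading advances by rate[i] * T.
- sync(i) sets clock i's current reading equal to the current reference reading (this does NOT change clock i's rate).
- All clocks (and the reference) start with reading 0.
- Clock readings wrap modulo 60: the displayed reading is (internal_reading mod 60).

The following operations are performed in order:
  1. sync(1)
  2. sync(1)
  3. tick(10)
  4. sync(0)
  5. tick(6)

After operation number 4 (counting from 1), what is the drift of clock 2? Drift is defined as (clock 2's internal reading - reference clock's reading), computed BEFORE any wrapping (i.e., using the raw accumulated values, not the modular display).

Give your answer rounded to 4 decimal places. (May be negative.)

After op 1 sync(1): ref=0.0000 raw=[0.0000 0.0000 0.0000 0.0000]
After op 2 sync(1): ref=0.0000 raw=[0.0000 0.0000 0.0000 0.0000]
After op 3 tick(10): ref=10.0000 raw=[8.0000 9.0000 8.0000 20.0000]
After op 4 sync(0): ref=10.0000 raw=[10.0000 9.0000 8.0000 20.0000]
Drift of clock 2 after op 4: 8.0000 - 10.0000 = -2.0000

Answer: -2.0000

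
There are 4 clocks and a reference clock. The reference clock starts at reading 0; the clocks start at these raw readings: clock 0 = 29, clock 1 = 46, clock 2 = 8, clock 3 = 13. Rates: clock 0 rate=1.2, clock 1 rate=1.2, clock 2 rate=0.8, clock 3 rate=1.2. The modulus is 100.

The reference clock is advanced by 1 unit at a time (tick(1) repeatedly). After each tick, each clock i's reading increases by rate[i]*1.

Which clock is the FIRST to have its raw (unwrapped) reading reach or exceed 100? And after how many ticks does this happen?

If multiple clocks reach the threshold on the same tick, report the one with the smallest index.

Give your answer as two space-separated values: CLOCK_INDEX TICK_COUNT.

clock 0: start=29, rate=1.2, needs 100-29 = 71; ticks = ceil(71/1.2) = ceil(59.1667) = 60; reading at tick 60 = 29 + 1.2*60 = 101.0000
clock 1: start=46, rate=1.2, needs 100-46 = 54; ticks = ceil(54/1.2) = ceil(45.0000) = 45; reading at tick 45 = 46 + 1.2*45 = 100.0000
clock 2: start=8, rate=0.8, needs 100-8 = 92; ticks = ceil(92/0.8) = ceil(115.0000) = 115; reading at tick 115 = 8 + 0.8*115 = 100.0000
clock 3: start=13, rate=1.2, needs 100-13 = 87; ticks = ceil(87/1.2) = ceil(72.5000) = 73; reading at tick 73 = 13 + 1.2*73 = 100.6000
Minimum tick count = 45; winners = [1]; smallest index = 1

Answer: 1 45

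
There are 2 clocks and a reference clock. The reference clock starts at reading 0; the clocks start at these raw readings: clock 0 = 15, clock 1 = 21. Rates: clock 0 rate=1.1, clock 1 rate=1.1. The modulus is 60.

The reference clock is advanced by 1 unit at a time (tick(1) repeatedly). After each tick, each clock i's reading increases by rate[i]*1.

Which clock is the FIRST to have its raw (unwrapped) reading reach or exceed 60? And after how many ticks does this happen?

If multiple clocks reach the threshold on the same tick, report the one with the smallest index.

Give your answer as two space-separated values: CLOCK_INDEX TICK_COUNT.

Answer: 1 36

Derivation:
clock 0: start=15, rate=1.1, needs 60-15 = 45; ticks = ceil(45/1.1) = ceil(40.9091) = 41; reading at tick 41 = 15 + 1.1*41 = 60.1000
clock 1: start=21, rate=1.1, needs 60-21 = 39; ticks = ceil(39/1.1) = ceil(35.4545) = 36; reading at tick 36 = 21 + 1.1*36 = 60.6000
Minimum tick count = 36; winners = [1]; smallest index = 1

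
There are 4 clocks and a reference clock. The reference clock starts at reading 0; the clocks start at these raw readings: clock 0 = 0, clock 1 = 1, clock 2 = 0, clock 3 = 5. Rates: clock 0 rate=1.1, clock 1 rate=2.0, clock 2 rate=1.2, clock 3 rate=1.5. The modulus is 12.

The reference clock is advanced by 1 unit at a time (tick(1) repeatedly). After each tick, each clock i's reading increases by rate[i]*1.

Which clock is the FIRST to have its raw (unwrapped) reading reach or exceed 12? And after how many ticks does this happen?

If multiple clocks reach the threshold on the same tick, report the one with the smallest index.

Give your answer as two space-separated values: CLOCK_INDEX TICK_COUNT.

clock 0: start=0, rate=1.1, needs 12-0 = 12; ticks = ceil(12/1.1) = ceil(10.9091) = 11; reading at tick 11 = 0 + 1.1*11 = 12.1000
clock 1: start=1, rate=2.0, needs 12-1 = 11; ticks = ceil(11/2.0) = ceil(5.5000) = 6; reading at tick 6 = 1 + 2.0*6 = 13.0000
clock 2: start=0, rate=1.2, needs 12-0 = 12; ticks = ceil(12/1.2) = ceil(10.0000) = 10; reading at tick 10 = 0 + 1.2*10 = 12.0000
clock 3: start=5, rate=1.5, needs 12-5 = 7; ticks = ceil(7/1.5) = ceil(4.6667) = 5; reading at tick 5 = 5 + 1.5*5 = 12.5000
Minimum tick count = 5; winners = [3]; smallest index = 3

Answer: 3 5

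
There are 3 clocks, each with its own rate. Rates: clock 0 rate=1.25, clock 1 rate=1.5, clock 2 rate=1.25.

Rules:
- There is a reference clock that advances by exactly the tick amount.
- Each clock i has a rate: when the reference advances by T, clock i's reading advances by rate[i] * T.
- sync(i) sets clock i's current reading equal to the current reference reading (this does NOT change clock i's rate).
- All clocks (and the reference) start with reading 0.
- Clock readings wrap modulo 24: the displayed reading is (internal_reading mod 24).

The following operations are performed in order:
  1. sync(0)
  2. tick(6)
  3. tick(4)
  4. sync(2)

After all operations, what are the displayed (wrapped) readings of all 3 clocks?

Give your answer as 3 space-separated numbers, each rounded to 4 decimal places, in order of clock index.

Answer: 12.5000 15.0000 10.0000

Derivation:
After op 1 sync(0): ref=0.0000 raw=[0.0000 0.0000 0.0000]
After op 2 tick(6): ref=6.0000 raw=[7.5000 9.0000 7.5000]
After op 3 tick(4): ref=10.0000 raw=[12.5000 15.0000 12.5000]
After op 4 sync(2): ref=10.0000 raw=[12.5000 15.0000 10.0000]
Wrap final raw readings (mod 24): 12.5000 mod 24 = 12.5000; 15.0000 mod 24 = 15.0000; 10.0000 mod 24 = 10.0000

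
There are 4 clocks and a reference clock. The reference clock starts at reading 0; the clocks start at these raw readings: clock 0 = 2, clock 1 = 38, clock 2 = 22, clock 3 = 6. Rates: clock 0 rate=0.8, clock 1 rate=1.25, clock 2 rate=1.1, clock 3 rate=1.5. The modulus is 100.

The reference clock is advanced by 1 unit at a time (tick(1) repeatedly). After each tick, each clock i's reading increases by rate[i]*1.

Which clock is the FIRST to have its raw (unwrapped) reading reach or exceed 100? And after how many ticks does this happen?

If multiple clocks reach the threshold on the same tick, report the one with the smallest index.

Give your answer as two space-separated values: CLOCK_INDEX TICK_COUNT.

clock 0: start=2, rate=0.8, needs 100-2 = 98; ticks = ceil(98/0.8) = ceil(122.5000) = 123; reading at tick 123 = 2 + 0.8*123 = 100.4000
clock 1: start=38, rate=1.25, needs 100-38 = 62; ticks = ceil(62/1.25) = ceil(49.6000) = 50; reading at tick 50 = 38 + 1.25*50 = 100.5000
clock 2: start=22, rate=1.1, needs 100-22 = 78; ticks = ceil(78/1.1) = ceil(70.9091) = 71; reading at tick 71 = 22 + 1.1*71 = 100.1000
clock 3: start=6, rate=1.5, needs 100-6 = 94; ticks = ceil(94/1.5) = ceil(62.6667) = 63; reading at tick 63 = 6 + 1.5*63 = 100.5000
Minimum tick count = 50; winners = [1]; smallest index = 1

Answer: 1 50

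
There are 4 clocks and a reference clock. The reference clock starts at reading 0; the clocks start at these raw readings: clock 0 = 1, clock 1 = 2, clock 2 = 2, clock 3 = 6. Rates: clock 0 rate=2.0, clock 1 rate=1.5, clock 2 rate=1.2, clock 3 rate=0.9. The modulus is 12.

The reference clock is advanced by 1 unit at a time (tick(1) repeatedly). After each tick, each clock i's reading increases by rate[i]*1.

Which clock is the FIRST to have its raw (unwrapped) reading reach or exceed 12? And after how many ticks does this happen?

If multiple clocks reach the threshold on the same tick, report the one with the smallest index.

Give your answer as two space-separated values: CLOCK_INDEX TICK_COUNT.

Answer: 0 6

Derivation:
clock 0: start=1, rate=2.0, needs 12-1 = 11; ticks = ceil(11/2.0) = ceil(5.5000) = 6; reading at tick 6 = 1 + 2.0*6 = 13.0000
clock 1: start=2, rate=1.5, needs 12-2 = 10; ticks = ceil(10/1.5) = ceil(6.6667) = 7; reading at tick 7 = 2 + 1.5*7 = 12.5000
clock 2: start=2, rate=1.2, needs 12-2 = 10; ticks = ceil(10/1.2) = ceil(8.3333) = 9; reading at tick 9 = 2 + 1.2*9 = 12.8000
clock 3: start=6, rate=0.9, needs 12-6 = 6; ticks = ceil(6/0.9) = ceil(6.6667) = 7; reading at tick 7 = 6 + 0.9*7 = 12.3000
Minimum tick count = 6; winners = [0]; smallest index = 0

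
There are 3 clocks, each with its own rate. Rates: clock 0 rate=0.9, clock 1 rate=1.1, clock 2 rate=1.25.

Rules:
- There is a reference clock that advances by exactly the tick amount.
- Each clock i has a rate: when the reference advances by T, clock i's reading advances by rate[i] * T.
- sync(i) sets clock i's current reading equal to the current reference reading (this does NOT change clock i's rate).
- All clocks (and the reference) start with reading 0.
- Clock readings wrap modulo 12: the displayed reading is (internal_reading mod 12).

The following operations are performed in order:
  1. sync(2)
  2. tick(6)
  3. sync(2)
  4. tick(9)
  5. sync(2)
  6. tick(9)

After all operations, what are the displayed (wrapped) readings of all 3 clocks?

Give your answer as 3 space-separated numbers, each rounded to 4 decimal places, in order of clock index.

After op 1 sync(2): ref=0.0000 raw=[0.0000 0.0000 0.0000]
After op 2 tick(6): ref=6.0000 raw=[5.4000 6.6000 7.5000]
After op 3 sync(2): ref=6.0000 raw=[5.4000 6.6000 6.0000]
After op 4 tick(9): ref=15.0000 raw=[13.5000 16.5000 17.2500]
After op 5 sync(2): ref=15.0000 raw=[13.5000 16.5000 15.0000]
After op 6 tick(9): ref=24.0000 raw=[21.6000 26.4000 26.2500]
Wrap final raw readings (mod 12): 21.6000 mod 12 = 9.6000; 26.4000 mod 12 = 2.4000; 26.2500 mod 12 = 2.2500

Answer: 9.6000 2.4000 2.2500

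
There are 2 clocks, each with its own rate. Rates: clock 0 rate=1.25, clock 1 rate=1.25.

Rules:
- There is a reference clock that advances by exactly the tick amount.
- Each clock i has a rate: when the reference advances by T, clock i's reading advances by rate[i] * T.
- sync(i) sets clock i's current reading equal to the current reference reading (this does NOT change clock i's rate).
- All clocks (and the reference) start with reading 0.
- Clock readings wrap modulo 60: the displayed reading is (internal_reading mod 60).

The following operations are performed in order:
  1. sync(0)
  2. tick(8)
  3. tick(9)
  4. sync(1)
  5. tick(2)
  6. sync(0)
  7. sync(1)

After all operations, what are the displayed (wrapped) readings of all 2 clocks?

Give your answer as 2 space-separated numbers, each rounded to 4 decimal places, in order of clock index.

After op 1 sync(0): ref=0.0000 raw=[0.0000 0.0000]
After op 2 tick(8): ref=8.0000 raw=[10.0000 10.0000]
After op 3 tick(9): ref=17.0000 raw=[21.2500 21.2500]
After op 4 sync(1): ref=17.0000 raw=[21.2500 17.0000]
After op 5 tick(2): ref=19.0000 raw=[23.7500 19.5000]
After op 6 sync(0): ref=19.0000 raw=[19.0000 19.5000]
After op 7 sync(1): ref=19.0000 raw=[19.0000 19.0000]
Wrap final raw readings (mod 60): 19.0000 mod 60 = 19.0000; 19.0000 mod 60 = 19.0000

Answer: 19.0000 19.0000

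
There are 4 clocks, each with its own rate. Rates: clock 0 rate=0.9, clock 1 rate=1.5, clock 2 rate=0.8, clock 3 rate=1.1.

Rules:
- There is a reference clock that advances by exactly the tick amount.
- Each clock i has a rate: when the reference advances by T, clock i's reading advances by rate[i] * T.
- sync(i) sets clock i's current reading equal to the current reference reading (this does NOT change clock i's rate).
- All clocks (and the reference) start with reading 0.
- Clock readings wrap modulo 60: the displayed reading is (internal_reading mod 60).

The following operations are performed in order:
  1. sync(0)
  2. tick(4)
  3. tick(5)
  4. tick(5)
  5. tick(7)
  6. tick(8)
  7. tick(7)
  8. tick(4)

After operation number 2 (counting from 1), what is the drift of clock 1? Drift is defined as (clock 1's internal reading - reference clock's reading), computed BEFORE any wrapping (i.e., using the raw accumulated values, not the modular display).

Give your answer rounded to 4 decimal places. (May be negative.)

After op 1 sync(0): ref=0.0000 raw=[0.0000 0.0000 0.0000 0.0000]
After op 2 tick(4): ref=4.0000 raw=[3.6000 6.0000 3.2000 4.4000]
Drift of clock 1 after op 2: 6.0000 - 4.0000 = 2.0000

Answer: 2.0000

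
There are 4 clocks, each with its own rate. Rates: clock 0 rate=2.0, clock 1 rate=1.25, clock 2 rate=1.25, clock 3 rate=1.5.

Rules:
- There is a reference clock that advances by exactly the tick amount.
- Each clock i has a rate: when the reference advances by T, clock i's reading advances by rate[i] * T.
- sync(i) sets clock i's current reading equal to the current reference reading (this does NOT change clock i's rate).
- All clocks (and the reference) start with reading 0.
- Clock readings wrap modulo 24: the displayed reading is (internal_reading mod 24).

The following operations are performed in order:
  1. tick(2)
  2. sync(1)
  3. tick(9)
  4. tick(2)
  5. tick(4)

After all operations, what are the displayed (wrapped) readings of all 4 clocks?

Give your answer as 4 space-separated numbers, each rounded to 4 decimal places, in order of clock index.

Answer: 10.0000 20.7500 21.2500 1.5000

Derivation:
After op 1 tick(2): ref=2.0000 raw=[4.0000 2.5000 2.5000 3.0000]
After op 2 sync(1): ref=2.0000 raw=[4.0000 2.0000 2.5000 3.0000]
After op 3 tick(9): ref=11.0000 raw=[22.0000 13.2500 13.7500 16.5000]
After op 4 tick(2): ref=13.0000 raw=[26.0000 15.7500 16.2500 19.5000]
After op 5 tick(4): ref=17.0000 raw=[34.0000 20.7500 21.2500 25.5000]
Wrap final raw readings (mod 24): 34.0000 mod 24 = 10.0000; 20.7500 mod 24 = 20.7500; 21.2500 mod 24 = 21.2500; 25.5000 mod 24 = 1.5000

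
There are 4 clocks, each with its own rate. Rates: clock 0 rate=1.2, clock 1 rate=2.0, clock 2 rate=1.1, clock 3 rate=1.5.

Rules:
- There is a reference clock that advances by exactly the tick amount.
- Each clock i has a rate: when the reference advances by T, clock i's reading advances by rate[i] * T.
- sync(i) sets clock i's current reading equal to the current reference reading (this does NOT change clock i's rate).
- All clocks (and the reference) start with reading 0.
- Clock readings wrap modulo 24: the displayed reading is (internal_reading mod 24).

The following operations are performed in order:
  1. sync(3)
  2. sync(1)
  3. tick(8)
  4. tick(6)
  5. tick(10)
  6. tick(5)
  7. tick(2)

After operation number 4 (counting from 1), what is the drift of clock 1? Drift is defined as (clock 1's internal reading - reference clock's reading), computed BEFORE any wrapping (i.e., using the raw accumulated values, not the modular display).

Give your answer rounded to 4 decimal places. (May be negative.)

Answer: 14.0000

Derivation:
After op 1 sync(3): ref=0.0000 raw=[0.0000 0.0000 0.0000 0.0000]
After op 2 sync(1): ref=0.0000 raw=[0.0000 0.0000 0.0000 0.0000]
After op 3 tick(8): ref=8.0000 raw=[9.6000 16.0000 8.8000 12.0000]
After op 4 tick(6): ref=14.0000 raw=[16.8000 28.0000 15.4000 21.0000]
Drift of clock 1 after op 4: 28.0000 - 14.0000 = 14.0000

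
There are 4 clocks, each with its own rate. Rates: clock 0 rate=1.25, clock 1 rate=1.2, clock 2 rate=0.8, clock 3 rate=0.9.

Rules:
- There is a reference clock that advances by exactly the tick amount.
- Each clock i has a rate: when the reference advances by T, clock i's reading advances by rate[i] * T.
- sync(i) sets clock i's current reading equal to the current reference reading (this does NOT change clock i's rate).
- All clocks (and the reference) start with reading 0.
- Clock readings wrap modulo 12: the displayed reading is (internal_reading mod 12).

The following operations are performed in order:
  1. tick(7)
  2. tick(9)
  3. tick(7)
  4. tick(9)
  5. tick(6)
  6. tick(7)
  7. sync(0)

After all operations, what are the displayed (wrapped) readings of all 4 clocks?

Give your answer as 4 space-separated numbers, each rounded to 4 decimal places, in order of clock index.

After op 1 tick(7): ref=7.0000 raw=[8.7500 8.4000 5.6000 6.3000]
After op 2 tick(9): ref=16.0000 raw=[20.0000 19.2000 12.8000 14.4000]
After op 3 tick(7): ref=23.0000 raw=[28.7500 27.6000 18.4000 20.7000]
After op 4 tick(9): ref=32.0000 raw=[40.0000 38.4000 25.6000 28.8000]
After op 5 tick(6): ref=38.0000 raw=[47.5000 45.6000 30.4000 34.2000]
After op 6 tick(7): ref=45.0000 raw=[56.2500 54.0000 36.0000 40.5000]
After op 7 sync(0): ref=45.0000 raw=[45.0000 54.0000 36.0000 40.5000]
Wrap final raw readings (mod 12): 45.0000 mod 12 = 9.0000; 54.0000 mod 12 = 6.0000; 36.0000 mod 12 = 0.0000; 40.5000 mod 12 = 4.5000

Answer: 9.0000 6.0000 0.0000 4.5000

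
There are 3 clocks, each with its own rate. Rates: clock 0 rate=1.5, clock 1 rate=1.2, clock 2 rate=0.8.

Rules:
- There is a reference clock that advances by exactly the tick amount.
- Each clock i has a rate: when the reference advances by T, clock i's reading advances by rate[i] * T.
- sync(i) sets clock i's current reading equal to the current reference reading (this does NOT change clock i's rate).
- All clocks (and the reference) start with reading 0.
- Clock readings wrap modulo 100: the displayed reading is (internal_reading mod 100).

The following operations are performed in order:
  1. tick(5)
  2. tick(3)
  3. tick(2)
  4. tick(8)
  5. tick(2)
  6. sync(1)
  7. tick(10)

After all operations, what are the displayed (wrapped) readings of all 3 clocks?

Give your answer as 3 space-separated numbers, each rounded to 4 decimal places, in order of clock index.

Answer: 45.0000 32.0000 24.0000

Derivation:
After op 1 tick(5): ref=5.0000 raw=[7.5000 6.0000 4.0000]
After op 2 tick(3): ref=8.0000 raw=[12.0000 9.6000 6.4000]
After op 3 tick(2): ref=10.0000 raw=[15.0000 12.0000 8.0000]
After op 4 tick(8): ref=18.0000 raw=[27.0000 21.6000 14.4000]
After op 5 tick(2): ref=20.0000 raw=[30.0000 24.0000 16.0000]
After op 6 sync(1): ref=20.0000 raw=[30.0000 20.0000 16.0000]
After op 7 tick(10): ref=30.0000 raw=[45.0000 32.0000 24.0000]
Wrap final raw readings (mod 100): 45.0000 mod 100 = 45.0000; 32.0000 mod 100 = 32.0000; 24.0000 mod 100 = 24.0000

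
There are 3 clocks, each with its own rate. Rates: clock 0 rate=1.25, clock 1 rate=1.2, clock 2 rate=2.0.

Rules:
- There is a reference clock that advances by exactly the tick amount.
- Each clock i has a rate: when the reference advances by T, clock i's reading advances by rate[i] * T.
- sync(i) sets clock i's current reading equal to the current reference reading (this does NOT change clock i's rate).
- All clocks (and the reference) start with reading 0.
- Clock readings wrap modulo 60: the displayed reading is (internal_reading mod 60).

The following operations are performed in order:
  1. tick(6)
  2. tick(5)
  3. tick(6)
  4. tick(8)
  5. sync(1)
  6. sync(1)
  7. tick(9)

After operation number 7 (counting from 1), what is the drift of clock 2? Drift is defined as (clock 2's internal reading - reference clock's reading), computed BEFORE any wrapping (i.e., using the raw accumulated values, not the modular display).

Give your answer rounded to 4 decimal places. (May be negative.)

Answer: 34.0000

Derivation:
After op 1 tick(6): ref=6.0000 raw=[7.5000 7.2000 12.0000]
After op 2 tick(5): ref=11.0000 raw=[13.7500 13.2000 22.0000]
After op 3 tick(6): ref=17.0000 raw=[21.2500 20.4000 34.0000]
After op 4 tick(8): ref=25.0000 raw=[31.2500 30.0000 50.0000]
After op 5 sync(1): ref=25.0000 raw=[31.2500 25.0000 50.0000]
After op 6 sync(1): ref=25.0000 raw=[31.2500 25.0000 50.0000]
After op 7 tick(9): ref=34.0000 raw=[42.5000 35.8000 68.0000]
Drift of clock 2 after op 7: 68.0000 - 34.0000 = 34.0000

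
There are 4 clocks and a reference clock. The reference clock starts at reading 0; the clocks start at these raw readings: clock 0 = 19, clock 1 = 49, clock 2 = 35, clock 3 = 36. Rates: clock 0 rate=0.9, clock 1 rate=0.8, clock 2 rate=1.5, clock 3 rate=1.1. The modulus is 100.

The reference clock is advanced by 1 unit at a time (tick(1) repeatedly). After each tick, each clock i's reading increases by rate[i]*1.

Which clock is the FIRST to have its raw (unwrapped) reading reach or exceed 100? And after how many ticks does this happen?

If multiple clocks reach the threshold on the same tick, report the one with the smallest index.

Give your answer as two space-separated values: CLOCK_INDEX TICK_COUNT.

clock 0: start=19, rate=0.9, needs 100-19 = 81; ticks = ceil(81/0.9) = ceil(90.0000) = 90; reading at tick 90 = 19 + 0.9*90 = 100.0000
clock 1: start=49, rate=0.8, needs 100-49 = 51; ticks = ceil(51/0.8) = ceil(63.7500) = 64; reading at tick 64 = 49 + 0.8*64 = 100.2000
clock 2: start=35, rate=1.5, needs 100-35 = 65; ticks = ceil(65/1.5) = ceil(43.3333) = 44; reading at tick 44 = 35 + 1.5*44 = 101.0000
clock 3: start=36, rate=1.1, needs 100-36 = 64; ticks = ceil(64/1.1) = ceil(58.1818) = 59; reading at tick 59 = 36 + 1.1*59 = 100.9000
Minimum tick count = 44; winners = [2]; smallest index = 2

Answer: 2 44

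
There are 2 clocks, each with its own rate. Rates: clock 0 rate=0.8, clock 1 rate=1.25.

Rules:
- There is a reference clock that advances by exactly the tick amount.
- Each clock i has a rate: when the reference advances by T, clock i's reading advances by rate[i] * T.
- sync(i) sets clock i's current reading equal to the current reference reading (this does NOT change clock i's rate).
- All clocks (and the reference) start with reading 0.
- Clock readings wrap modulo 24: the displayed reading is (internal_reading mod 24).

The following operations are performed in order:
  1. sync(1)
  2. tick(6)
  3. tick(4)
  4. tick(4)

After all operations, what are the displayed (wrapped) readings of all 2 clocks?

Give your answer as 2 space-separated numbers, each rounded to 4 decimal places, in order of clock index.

Answer: 11.2000 17.5000

Derivation:
After op 1 sync(1): ref=0.0000 raw=[0.0000 0.0000]
After op 2 tick(6): ref=6.0000 raw=[4.8000 7.5000]
After op 3 tick(4): ref=10.0000 raw=[8.0000 12.5000]
After op 4 tick(4): ref=14.0000 raw=[11.2000 17.5000]
Wrap final raw readings (mod 24): 11.2000 mod 24 = 11.2000; 17.5000 mod 24 = 17.5000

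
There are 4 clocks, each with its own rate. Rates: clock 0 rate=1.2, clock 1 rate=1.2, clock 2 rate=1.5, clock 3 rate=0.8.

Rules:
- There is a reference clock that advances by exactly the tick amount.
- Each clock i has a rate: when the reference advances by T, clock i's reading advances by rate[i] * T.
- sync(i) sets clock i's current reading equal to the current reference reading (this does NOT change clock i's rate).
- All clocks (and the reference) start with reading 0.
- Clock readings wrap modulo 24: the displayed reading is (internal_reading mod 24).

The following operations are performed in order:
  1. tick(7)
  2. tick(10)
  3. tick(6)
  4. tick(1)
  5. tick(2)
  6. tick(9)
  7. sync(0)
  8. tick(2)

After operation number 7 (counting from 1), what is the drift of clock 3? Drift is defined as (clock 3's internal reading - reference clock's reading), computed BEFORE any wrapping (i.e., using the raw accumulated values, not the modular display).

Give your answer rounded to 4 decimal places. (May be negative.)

Answer: -7.0000

Derivation:
After op 1 tick(7): ref=7.0000 raw=[8.4000 8.4000 10.5000 5.6000]
After op 2 tick(10): ref=17.0000 raw=[20.4000 20.4000 25.5000 13.6000]
After op 3 tick(6): ref=23.0000 raw=[27.6000 27.6000 34.5000 18.4000]
After op 4 tick(1): ref=24.0000 raw=[28.8000 28.8000 36.0000 19.2000]
After op 5 tick(2): ref=26.0000 raw=[31.2000 31.2000 39.0000 20.8000]
After op 6 tick(9): ref=35.0000 raw=[42.0000 42.0000 52.5000 28.0000]
After op 7 sync(0): ref=35.0000 raw=[35.0000 42.0000 52.5000 28.0000]
Drift of clock 3 after op 7: 28.0000 - 35.0000 = -7.0000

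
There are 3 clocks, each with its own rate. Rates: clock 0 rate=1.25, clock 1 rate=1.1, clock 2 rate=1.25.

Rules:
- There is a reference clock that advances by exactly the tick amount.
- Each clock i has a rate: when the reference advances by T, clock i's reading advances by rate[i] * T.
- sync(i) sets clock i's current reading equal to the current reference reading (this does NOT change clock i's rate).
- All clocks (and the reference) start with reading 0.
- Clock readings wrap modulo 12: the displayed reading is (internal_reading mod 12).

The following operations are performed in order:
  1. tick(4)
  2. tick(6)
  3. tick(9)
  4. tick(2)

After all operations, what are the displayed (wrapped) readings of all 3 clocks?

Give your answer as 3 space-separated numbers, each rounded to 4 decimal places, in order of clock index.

Answer: 2.2500 11.1000 2.2500

Derivation:
After op 1 tick(4): ref=4.0000 raw=[5.0000 4.4000 5.0000]
After op 2 tick(6): ref=10.0000 raw=[12.5000 11.0000 12.5000]
After op 3 tick(9): ref=19.0000 raw=[23.7500 20.9000 23.7500]
After op 4 tick(2): ref=21.0000 raw=[26.2500 23.1000 26.2500]
Wrap final raw readings (mod 12): 26.2500 mod 12 = 2.2500; 23.1000 mod 12 = 11.1000; 26.2500 mod 12 = 2.2500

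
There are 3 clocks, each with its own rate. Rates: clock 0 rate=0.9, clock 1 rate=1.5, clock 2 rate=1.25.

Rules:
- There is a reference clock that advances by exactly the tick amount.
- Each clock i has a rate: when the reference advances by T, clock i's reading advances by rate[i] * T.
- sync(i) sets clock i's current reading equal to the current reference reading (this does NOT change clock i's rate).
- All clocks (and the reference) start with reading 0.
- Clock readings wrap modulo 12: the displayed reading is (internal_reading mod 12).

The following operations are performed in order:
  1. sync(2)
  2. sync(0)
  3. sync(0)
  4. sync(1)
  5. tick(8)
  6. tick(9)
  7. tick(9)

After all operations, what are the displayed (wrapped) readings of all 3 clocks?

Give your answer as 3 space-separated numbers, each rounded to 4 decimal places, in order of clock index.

After op 1 sync(2): ref=0.0000 raw=[0.0000 0.0000 0.0000]
After op 2 sync(0): ref=0.0000 raw=[0.0000 0.0000 0.0000]
After op 3 sync(0): ref=0.0000 raw=[0.0000 0.0000 0.0000]
After op 4 sync(1): ref=0.0000 raw=[0.0000 0.0000 0.0000]
After op 5 tick(8): ref=8.0000 raw=[7.2000 12.0000 10.0000]
After op 6 tick(9): ref=17.0000 raw=[15.3000 25.5000 21.2500]
After op 7 tick(9): ref=26.0000 raw=[23.4000 39.0000 32.5000]
Wrap final raw readings (mod 12): 23.4000 mod 12 = 11.4000; 39.0000 mod 12 = 3.0000; 32.5000 mod 12 = 8.5000

Answer: 11.4000 3.0000 8.5000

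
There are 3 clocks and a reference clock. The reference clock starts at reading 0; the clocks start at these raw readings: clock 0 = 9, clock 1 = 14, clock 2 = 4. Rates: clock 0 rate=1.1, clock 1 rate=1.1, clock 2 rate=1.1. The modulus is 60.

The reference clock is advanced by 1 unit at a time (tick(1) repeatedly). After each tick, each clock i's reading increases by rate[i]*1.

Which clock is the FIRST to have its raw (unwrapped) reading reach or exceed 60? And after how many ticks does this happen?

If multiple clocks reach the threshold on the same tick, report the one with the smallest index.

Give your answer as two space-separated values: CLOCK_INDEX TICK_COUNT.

clock 0: start=9, rate=1.1, needs 60-9 = 51; ticks = ceil(51/1.1) = ceil(46.3636) = 47; reading at tick 47 = 9 + 1.1*47 = 60.7000
clock 1: start=14, rate=1.1, needs 60-14 = 46; ticks = ceil(46/1.1) = ceil(41.8182) = 42; reading at tick 42 = 14 + 1.1*42 = 60.2000
clock 2: start=4, rate=1.1, needs 60-4 = 56; ticks = ceil(56/1.1) = ceil(50.9091) = 51; reading at tick 51 = 4 + 1.1*51 = 60.1000
Minimum tick count = 42; winners = [1]; smallest index = 1

Answer: 1 42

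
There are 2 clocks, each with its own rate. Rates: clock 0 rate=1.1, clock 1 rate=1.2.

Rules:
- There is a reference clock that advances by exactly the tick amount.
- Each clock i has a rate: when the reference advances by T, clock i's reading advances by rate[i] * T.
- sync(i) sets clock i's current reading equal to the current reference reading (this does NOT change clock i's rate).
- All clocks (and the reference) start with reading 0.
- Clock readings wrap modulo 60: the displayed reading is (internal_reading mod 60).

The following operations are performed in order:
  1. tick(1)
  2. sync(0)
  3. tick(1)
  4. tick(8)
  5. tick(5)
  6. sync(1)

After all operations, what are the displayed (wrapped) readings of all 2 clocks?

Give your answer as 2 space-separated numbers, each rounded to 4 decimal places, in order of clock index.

After op 1 tick(1): ref=1.0000 raw=[1.1000 1.2000]
After op 2 sync(0): ref=1.0000 raw=[1.0000 1.2000]
After op 3 tick(1): ref=2.0000 raw=[2.1000 2.4000]
After op 4 tick(8): ref=10.0000 raw=[10.9000 12.0000]
After op 5 tick(5): ref=15.0000 raw=[16.4000 18.0000]
After op 6 sync(1): ref=15.0000 raw=[16.4000 15.0000]
Wrap final raw readings (mod 60): 16.4000 mod 60 = 16.4000; 15.0000 mod 60 = 15.0000

Answer: 16.4000 15.0000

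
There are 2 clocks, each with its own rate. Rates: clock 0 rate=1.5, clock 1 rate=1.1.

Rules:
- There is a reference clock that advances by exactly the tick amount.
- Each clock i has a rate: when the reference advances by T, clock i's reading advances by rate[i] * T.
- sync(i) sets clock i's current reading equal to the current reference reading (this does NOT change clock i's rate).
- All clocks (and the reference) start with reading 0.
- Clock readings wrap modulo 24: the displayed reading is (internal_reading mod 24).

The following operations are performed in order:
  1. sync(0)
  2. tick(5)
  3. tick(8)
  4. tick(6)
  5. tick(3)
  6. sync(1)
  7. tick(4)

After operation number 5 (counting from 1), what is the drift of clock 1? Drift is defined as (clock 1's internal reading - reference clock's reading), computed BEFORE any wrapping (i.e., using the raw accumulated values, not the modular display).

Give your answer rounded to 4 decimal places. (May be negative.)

Answer: 2.2000

Derivation:
After op 1 sync(0): ref=0.0000 raw=[0.0000 0.0000]
After op 2 tick(5): ref=5.0000 raw=[7.5000 5.5000]
After op 3 tick(8): ref=13.0000 raw=[19.5000 14.3000]
After op 4 tick(6): ref=19.0000 raw=[28.5000 20.9000]
After op 5 tick(3): ref=22.0000 raw=[33.0000 24.2000]
Drift of clock 1 after op 5: 24.2000 - 22.0000 = 2.2000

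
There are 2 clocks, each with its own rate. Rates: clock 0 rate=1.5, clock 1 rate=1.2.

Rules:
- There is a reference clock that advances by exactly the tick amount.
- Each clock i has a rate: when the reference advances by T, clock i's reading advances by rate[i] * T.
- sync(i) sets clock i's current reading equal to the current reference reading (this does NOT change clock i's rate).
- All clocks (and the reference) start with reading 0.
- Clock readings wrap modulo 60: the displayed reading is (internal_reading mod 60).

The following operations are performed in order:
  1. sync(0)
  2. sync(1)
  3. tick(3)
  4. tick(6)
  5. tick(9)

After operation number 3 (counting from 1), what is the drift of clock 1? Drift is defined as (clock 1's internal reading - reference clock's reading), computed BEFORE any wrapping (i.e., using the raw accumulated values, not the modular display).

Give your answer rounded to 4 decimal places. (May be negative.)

Answer: 0.6000

Derivation:
After op 1 sync(0): ref=0.0000 raw=[0.0000 0.0000]
After op 2 sync(1): ref=0.0000 raw=[0.0000 0.0000]
After op 3 tick(3): ref=3.0000 raw=[4.5000 3.6000]
Drift of clock 1 after op 3: 3.6000 - 3.0000 = 0.6000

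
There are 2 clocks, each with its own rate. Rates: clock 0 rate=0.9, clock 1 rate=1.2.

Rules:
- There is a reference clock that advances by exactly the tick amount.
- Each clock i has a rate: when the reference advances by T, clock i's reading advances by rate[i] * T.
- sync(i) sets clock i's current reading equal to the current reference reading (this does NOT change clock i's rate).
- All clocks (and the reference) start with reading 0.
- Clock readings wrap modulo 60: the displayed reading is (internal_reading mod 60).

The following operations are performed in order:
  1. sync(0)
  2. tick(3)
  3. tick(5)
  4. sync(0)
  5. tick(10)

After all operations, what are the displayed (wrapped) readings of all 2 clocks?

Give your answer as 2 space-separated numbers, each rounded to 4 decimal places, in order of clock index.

Answer: 17.0000 21.6000

Derivation:
After op 1 sync(0): ref=0.0000 raw=[0.0000 0.0000]
After op 2 tick(3): ref=3.0000 raw=[2.7000 3.6000]
After op 3 tick(5): ref=8.0000 raw=[7.2000 9.6000]
After op 4 sync(0): ref=8.0000 raw=[8.0000 9.6000]
After op 5 tick(10): ref=18.0000 raw=[17.0000 21.6000]
Wrap final raw readings (mod 60): 17.0000 mod 60 = 17.0000; 21.6000 mod 60 = 21.6000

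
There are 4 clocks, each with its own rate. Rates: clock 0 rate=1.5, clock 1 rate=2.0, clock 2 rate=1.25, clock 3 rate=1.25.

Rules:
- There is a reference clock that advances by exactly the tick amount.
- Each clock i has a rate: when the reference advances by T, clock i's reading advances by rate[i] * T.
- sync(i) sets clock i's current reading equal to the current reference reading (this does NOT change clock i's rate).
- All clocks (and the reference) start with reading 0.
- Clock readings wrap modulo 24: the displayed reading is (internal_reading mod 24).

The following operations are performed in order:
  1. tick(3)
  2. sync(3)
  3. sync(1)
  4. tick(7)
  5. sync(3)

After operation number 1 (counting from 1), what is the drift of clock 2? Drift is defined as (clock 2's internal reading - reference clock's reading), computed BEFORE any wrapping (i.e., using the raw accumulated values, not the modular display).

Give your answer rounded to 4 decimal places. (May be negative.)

Answer: 0.7500

Derivation:
After op 1 tick(3): ref=3.0000 raw=[4.5000 6.0000 3.7500 3.7500]
Drift of clock 2 after op 1: 3.7500 - 3.0000 = 0.7500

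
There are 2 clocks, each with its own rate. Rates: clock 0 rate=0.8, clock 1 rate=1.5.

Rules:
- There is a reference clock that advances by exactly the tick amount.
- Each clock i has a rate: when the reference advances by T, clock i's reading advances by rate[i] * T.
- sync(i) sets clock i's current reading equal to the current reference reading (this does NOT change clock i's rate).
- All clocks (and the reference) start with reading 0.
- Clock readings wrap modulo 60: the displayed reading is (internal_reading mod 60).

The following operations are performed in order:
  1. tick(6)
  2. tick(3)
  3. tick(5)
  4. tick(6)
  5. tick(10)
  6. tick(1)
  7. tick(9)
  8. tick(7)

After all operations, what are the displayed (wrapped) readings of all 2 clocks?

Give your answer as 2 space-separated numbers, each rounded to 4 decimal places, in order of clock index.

Answer: 37.6000 10.5000

Derivation:
After op 1 tick(6): ref=6.0000 raw=[4.8000 9.0000]
After op 2 tick(3): ref=9.0000 raw=[7.2000 13.5000]
After op 3 tick(5): ref=14.0000 raw=[11.2000 21.0000]
After op 4 tick(6): ref=20.0000 raw=[16.0000 30.0000]
After op 5 tick(10): ref=30.0000 raw=[24.0000 45.0000]
After op 6 tick(1): ref=31.0000 raw=[24.8000 46.5000]
After op 7 tick(9): ref=40.0000 raw=[32.0000 60.0000]
After op 8 tick(7): ref=47.0000 raw=[37.6000 70.5000]
Wrap final raw readings (mod 60): 37.6000 mod 60 = 37.6000; 70.5000 mod 60 = 10.5000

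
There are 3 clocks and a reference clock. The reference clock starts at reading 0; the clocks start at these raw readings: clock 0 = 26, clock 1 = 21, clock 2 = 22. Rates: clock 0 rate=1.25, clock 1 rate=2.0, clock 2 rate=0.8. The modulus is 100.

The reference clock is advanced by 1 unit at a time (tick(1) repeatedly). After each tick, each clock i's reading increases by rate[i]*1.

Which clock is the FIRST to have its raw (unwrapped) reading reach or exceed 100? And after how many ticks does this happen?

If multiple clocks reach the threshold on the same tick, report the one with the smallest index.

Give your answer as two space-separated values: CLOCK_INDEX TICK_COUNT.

clock 0: start=26, rate=1.25, needs 100-26 = 74; ticks = ceil(74/1.25) = ceil(59.2000) = 60; reading at tick 60 = 26 + 1.25*60 = 101.0000
clock 1: start=21, rate=2.0, needs 100-21 = 79; ticks = ceil(79/2.0) = ceil(39.5000) = 40; reading at tick 40 = 21 + 2.0*40 = 101.0000
clock 2: start=22, rate=0.8, needs 100-22 = 78; ticks = ceil(78/0.8) = ceil(97.5000) = 98; reading at tick 98 = 22 + 0.8*98 = 100.4000
Minimum tick count = 40; winners = [1]; smallest index = 1

Answer: 1 40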